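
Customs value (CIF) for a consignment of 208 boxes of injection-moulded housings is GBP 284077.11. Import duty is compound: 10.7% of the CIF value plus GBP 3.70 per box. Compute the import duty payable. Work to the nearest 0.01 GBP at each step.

Ad valorem component: 284077.11 × 10.7% = 30396.25
Specific component: 208 × 3.70 = 769.60
Import duty = 30396.25 + 769.60 = 31165.85

Import duty: GBP 31165.85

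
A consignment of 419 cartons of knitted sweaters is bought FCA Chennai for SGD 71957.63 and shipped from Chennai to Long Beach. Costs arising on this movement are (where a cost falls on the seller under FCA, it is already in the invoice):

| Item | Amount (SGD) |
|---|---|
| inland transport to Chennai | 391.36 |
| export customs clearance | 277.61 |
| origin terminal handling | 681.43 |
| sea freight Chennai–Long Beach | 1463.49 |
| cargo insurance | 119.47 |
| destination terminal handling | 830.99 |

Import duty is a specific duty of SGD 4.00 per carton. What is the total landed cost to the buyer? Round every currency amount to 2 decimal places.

FCA: the seller delivers export-cleared goods to the carrier; the buyer bears costs from that point.
Already in the invoice (seller's account under FCA): inland to port, export clearance — exclude.
CIF value = FCA price + origin terminal + freight + insurance = 71957.63 + 681.43 + 1463.49 + 119.47 = 74222.02
Import duty = 419 × 4.00 = 1676.00
Buyer bears: origin terminal 681.43 + freight 1463.49 + insurance 119.47 + destination terminal 830.99 + duty 1676.00 = 4771.38
Landed cost = invoice 71957.63 + 4771.38 = 76729.01

Total landed cost: SGD 76729.01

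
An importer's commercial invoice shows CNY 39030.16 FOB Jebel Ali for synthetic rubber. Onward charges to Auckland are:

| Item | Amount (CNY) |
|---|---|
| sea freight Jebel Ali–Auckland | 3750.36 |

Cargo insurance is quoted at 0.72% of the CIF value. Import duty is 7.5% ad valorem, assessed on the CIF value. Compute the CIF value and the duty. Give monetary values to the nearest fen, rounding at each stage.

Let C be the CIF value. C = FOB price + freight + 0.72% × C
C − 0.72% × C = 39030.16 + 3750.36
0.9928 × C = 42780.52
C = 42780.52 / 0.9928 = 43090.77
Insurance premium = 0.72% × 43090.77 = 310.25
Import duty = 43090.77 × 7.5% = 3231.81

CIF value: CNY 43090.77; import duty: CNY 3231.81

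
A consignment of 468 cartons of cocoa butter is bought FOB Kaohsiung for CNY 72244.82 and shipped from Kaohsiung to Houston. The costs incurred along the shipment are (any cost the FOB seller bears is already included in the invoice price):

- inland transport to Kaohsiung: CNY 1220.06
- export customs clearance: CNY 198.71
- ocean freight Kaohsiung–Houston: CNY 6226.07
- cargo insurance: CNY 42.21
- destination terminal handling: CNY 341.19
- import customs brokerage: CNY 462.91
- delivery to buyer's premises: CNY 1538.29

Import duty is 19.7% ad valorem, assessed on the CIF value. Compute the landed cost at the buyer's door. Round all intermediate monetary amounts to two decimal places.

Total landed cost: CNY 96322.57

FOB: the seller bears costs until goods are on board at the origin port; the buyer bears freight, insurance and all costs thereafter.
Already in the invoice (seller's account under FOB): inland to port, export clearance — exclude.
CIF value = FOB price + freight + insurance = 72244.82 + 6226.07 + 42.21 = 78513.10
Import duty = 78513.10 × 19.7% = 15467.08
Buyer bears: freight 6226.07 + insurance 42.21 + destination terminal 341.19 + brokerage 462.91 + delivery 1538.29 + duty 15467.08 = 24077.75
Landed cost = invoice 72244.82 + 24077.75 = 96322.57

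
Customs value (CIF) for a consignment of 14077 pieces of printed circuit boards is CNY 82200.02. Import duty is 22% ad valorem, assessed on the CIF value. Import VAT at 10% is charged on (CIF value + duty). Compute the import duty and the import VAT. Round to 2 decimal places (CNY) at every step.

Import duty: CNY 18084.00; import VAT: CNY 10028.40

Import duty = 82200.02 × 22% = 18084.00
VAT base = CIF + duty = 82200.02 + 18084.00 = 100284.02
Import VAT = 100284.02 × 10% = 10028.40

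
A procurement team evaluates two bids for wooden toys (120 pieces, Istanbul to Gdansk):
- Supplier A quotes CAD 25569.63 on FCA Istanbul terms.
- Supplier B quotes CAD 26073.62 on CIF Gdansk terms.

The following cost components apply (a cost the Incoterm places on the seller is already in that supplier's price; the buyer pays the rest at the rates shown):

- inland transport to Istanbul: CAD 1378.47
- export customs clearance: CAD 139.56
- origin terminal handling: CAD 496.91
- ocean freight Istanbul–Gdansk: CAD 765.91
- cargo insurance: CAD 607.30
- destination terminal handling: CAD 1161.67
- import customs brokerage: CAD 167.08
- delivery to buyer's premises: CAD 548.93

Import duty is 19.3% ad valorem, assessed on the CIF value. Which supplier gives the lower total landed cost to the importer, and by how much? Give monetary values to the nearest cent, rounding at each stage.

Supplier B is cheaper by CAD 1629.79

Supplier A (FCA):
CIF value = FCA price + origin terminal + freight + insurance = 25569.63 + 496.91 + 765.91 + 607.30 = 27439.75
Import duty = 27439.75 × 19.3% = 5295.87
Buyer bears (A): 496.91 + 765.91 + 607.30 + 1161.67 + 167.08 + 548.93 = 3747.80
Landed cost (A) = invoice 25569.63 + 3747.80 + duty 5295.87 = 34613.30
Supplier B (CIF):
The CIF price already equals the CIF value: 26073.62
Import duty = 26073.62 × 19.3% = 5032.21
Buyer bears (B): 1161.67 + 167.08 + 548.93 = 1877.68
Landed cost (B) = invoice 26073.62 + 1877.68 + duty 5032.21 = 32983.51
Difference = |34613.30 − 32983.51| = 1629.79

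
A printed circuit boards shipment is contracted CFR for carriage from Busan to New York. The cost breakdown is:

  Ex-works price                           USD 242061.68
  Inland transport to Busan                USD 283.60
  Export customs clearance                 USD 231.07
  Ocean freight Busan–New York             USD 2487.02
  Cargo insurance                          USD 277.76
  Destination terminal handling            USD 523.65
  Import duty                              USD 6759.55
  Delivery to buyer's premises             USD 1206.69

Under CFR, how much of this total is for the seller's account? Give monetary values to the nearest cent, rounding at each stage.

CFR: the seller pays costs through ocean freight to the destination port, but not insurance.
Seller's account: goods 242061.68 + inland to port 283.60 + export clearance 231.07 + freight 2487.02 = 245063.37
Buyer's account: insurance 277.76 + destination terminal 523.65 + duty 6759.55 + delivery 1206.69 = 8767.65

Seller's account: USD 245063.37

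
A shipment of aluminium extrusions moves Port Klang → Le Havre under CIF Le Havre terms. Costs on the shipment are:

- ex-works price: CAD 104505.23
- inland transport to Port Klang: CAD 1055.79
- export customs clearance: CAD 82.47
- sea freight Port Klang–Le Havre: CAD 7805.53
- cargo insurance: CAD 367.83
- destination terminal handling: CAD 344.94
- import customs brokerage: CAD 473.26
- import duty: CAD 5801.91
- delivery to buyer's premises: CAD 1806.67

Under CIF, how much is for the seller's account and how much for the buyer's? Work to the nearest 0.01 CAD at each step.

Seller: CAD 113816.85; buyer: CAD 8426.78

CIF: the seller pays costs through ocean freight and marine insurance to the destination port.
Seller's account: goods 104505.23 + inland to port 1055.79 + export clearance 82.47 + freight 7805.53 + insurance 367.83 = 113816.85
Buyer's account: destination terminal 344.94 + brokerage 473.26 + duty 5801.91 + delivery 1806.67 = 8426.78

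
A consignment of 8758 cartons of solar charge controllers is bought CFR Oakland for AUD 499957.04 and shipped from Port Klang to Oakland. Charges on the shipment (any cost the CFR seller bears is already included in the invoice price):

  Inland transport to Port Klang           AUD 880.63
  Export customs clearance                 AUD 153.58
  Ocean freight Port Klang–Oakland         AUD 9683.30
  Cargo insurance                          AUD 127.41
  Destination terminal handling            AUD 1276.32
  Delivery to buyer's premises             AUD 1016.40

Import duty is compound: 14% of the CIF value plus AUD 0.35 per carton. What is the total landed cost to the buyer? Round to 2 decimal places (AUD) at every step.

Total landed cost: AUD 575454.29

CFR: the seller pays costs through ocean freight to the destination port, but not insurance.
Already in the invoice (seller's account under CFR): inland to port, export clearance, freight — exclude.
CIF value = CFR price + insurance = 499957.04 + 127.41 = 500084.45
Ad valorem component: 500084.45 × 14% = 70011.82
Specific component: 8758 × 0.35 = 3065.30
Import duty = 70011.82 + 3065.30 = 73077.12
Buyer bears: insurance 127.41 + destination terminal 1276.32 + delivery 1016.40 + duty 73077.12 = 75497.25
Landed cost = invoice 499957.04 + 75497.25 = 575454.29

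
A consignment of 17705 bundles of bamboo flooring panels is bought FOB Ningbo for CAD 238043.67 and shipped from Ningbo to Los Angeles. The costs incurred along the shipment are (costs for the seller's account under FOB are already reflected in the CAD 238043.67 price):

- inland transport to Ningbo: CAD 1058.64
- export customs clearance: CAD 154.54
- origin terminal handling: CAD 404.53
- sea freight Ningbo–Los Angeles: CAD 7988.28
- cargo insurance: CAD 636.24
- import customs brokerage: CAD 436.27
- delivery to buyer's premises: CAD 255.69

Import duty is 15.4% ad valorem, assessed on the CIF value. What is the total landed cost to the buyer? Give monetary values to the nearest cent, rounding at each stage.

Total landed cost: CAD 285347.05

FOB: the seller bears costs until goods are on board at the origin port; the buyer bears freight, insurance and all costs thereafter.
Already in the invoice (seller's account under FOB): inland to port, export clearance, origin terminal — exclude.
CIF value = FOB price + freight + insurance = 238043.67 + 7988.28 + 636.24 = 246668.19
Import duty = 246668.19 × 15.4% = 37986.90
Buyer bears: freight 7988.28 + insurance 636.24 + brokerage 436.27 + delivery 255.69 + duty 37986.90 = 47303.38
Landed cost = invoice 238043.67 + 47303.38 = 285347.05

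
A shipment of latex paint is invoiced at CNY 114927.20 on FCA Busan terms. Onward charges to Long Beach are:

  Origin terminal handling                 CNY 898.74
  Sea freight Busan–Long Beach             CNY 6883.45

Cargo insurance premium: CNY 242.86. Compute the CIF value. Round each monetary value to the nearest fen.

CIF = FCA price + pre-shipment costs + freight + insurance
CIF = 114927.20 + 898.74 + 6883.45 + 242.86 = 122952.25

CIF value: CNY 122952.25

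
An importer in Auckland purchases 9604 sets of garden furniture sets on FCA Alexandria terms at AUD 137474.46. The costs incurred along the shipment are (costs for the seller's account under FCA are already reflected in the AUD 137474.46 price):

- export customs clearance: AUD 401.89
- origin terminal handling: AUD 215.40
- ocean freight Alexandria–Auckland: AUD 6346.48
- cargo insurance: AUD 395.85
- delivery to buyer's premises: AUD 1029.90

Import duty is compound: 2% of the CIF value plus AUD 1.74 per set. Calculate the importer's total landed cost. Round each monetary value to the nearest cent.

FCA: the seller delivers export-cleared goods to the carrier; the buyer bears costs from that point.
Already in the invoice (seller's account under FCA): export clearance — exclude.
CIF value = FCA price + origin terminal + freight + insurance = 137474.46 + 215.40 + 6346.48 + 395.85 = 144432.19
Ad valorem component: 144432.19 × 2% = 2888.64
Specific component: 9604 × 1.74 = 16710.96
Import duty = 2888.64 + 16710.96 = 19599.60
Buyer bears: origin terminal 215.40 + freight 6346.48 + insurance 395.85 + delivery 1029.90 + duty 19599.60 = 27587.23
Landed cost = invoice 137474.46 + 27587.23 = 165061.69

Total landed cost: AUD 165061.69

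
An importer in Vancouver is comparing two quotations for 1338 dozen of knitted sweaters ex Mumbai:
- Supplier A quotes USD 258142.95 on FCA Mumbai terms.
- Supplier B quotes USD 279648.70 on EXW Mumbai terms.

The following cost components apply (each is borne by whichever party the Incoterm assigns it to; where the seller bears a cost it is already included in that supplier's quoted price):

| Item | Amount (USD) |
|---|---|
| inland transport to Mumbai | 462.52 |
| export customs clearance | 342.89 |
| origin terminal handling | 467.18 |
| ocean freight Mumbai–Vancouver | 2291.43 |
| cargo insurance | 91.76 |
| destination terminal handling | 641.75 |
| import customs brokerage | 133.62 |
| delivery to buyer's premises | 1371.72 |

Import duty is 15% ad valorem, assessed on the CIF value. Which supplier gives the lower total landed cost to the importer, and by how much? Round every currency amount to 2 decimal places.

Supplier A is cheaper by USD 25657.83

Supplier A (FCA):
CIF value = FCA price + origin terminal + freight + insurance = 258142.95 + 467.18 + 2291.43 + 91.76 = 260993.32
Import duty = 260993.32 × 15% = 39149.00
Buyer bears (A): 467.18 + 2291.43 + 91.76 + 641.75 + 133.62 + 1371.72 = 4997.46
Landed cost (A) = invoice 258142.95 + 4997.46 + duty 39149.00 = 302289.41
Supplier B (EXW):
CIF value = EXW price + inland to port + export clearance + origin terminal + freight + insurance = 279648.70 + 462.52 + 342.89 + 467.18 + 2291.43 + 91.76 = 283304.48
Import duty = 283304.48 × 15% = 42495.67
Buyer bears (B): 462.52 + 342.89 + 467.18 + 2291.43 + 91.76 + 641.75 + 133.62 + 1371.72 = 5802.87
Landed cost (B) = invoice 279648.70 + 5802.87 + duty 42495.67 = 327947.24
Difference = |302289.41 − 327947.24| = 25657.83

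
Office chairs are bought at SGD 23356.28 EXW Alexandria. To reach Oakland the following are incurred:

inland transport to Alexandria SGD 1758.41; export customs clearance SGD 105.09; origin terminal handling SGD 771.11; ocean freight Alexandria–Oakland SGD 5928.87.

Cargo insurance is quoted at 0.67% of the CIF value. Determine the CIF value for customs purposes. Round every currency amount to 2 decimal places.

Let C be the CIF value. C = EXW price + pre-shipment costs + freight + 0.67% × C
C − 0.67% × C = 23356.28 + 1758.41 + 105.09 + 771.11 + 5928.87
0.9933 × C = 31919.76
C = 31919.76 / 0.9933 = 32135.06
Insurance premium = 0.67% × 32135.06 = 215.30

CIF value: SGD 32135.06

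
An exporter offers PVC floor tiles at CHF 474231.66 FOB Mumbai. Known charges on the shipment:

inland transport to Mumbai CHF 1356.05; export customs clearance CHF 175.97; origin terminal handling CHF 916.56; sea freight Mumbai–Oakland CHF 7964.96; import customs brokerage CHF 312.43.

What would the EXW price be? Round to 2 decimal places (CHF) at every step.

EXW price: CHF 471783.08

Not relevant to the conversion: brokerage, freight — on the buyer under both terms; not part of either seller's price.
From FOB to EXW, the seller no longer bears: inland to port, export clearance, origin terminal.
EXW price = 474231.66 − 1356.05 − 175.97 − 916.56 = 471783.08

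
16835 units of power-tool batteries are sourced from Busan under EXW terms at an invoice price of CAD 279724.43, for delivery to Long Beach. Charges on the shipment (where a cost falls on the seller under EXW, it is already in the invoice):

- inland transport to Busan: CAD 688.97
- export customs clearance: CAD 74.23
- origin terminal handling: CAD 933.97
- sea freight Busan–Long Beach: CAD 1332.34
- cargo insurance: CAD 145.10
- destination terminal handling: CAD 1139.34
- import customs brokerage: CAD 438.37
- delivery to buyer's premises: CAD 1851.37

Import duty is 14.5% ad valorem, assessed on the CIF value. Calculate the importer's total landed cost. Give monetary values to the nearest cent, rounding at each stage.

Total landed cost: CAD 327348.48

EXW: the seller makes goods available at their premises; the buyer bears all onward costs.
CIF value = EXW price + inland to port + export clearance + origin terminal + freight + insurance = 279724.43 + 688.97 + 74.23 + 933.97 + 1332.34 + 145.10 = 282899.04
Import duty = 282899.04 × 14.5% = 41020.36
Buyer bears: inland to port 688.97 + export clearance 74.23 + origin terminal 933.97 + freight 1332.34 + insurance 145.10 + destination terminal 1139.34 + brokerage 438.37 + delivery 1851.37 + duty 41020.36 = 47624.05
Landed cost = invoice 279724.43 + 47624.05 = 327348.48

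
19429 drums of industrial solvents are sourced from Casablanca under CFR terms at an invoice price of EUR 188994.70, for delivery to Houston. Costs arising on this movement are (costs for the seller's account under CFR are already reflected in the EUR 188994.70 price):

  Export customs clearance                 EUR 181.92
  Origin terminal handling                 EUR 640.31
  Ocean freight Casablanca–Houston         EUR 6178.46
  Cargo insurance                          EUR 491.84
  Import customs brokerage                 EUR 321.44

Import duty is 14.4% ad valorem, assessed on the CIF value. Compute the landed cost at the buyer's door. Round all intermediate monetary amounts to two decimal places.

Total landed cost: EUR 217094.04

CFR: the seller pays costs through ocean freight to the destination port, but not insurance.
Already in the invoice (seller's account under CFR): export clearance, origin terminal, freight — exclude.
CIF value = CFR price + insurance = 188994.70 + 491.84 = 189486.54
Import duty = 189486.54 × 14.4% = 27286.06
Buyer bears: insurance 491.84 + brokerage 321.44 + duty 27286.06 = 28099.34
Landed cost = invoice 188994.70 + 28099.34 = 217094.04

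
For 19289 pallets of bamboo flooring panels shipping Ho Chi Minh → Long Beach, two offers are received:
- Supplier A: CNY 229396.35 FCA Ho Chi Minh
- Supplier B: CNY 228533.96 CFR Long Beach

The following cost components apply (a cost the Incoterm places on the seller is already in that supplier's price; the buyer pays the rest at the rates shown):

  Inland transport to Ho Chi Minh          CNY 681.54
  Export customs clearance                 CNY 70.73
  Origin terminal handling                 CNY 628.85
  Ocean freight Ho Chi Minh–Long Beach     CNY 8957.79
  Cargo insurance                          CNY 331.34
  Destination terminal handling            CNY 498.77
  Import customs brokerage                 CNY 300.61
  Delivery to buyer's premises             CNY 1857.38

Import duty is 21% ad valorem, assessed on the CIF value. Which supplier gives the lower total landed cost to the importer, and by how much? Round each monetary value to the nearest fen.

Supplier B is cheaper by CNY 12643.33

Supplier A (FCA):
CIF value = FCA price + origin terminal + freight + insurance = 229396.35 + 628.85 + 8957.79 + 331.34 = 239314.33
Import duty = 239314.33 × 21% = 50256.01
Buyer bears (A): 628.85 + 8957.79 + 331.34 + 498.77 + 300.61 + 1857.38 = 12574.74
Landed cost (A) = invoice 229396.35 + 12574.74 + duty 50256.01 = 292227.10
Supplier B (CFR):
CIF value = CFR price + insurance = 228533.96 + 331.34 = 228865.30
Import duty = 228865.30 × 21% = 48061.71
Buyer bears (B): 331.34 + 498.77 + 300.61 + 1857.38 = 2988.10
Landed cost (B) = invoice 228533.96 + 2988.10 + duty 48061.71 = 279583.77
Difference = |292227.10 − 279583.77| = 12643.33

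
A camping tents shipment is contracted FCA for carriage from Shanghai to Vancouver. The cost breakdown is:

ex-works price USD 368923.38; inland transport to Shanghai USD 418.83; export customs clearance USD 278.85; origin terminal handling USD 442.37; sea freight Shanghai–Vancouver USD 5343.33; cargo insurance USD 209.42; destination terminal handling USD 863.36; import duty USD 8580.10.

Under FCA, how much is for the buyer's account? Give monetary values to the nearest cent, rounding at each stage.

FCA: the seller delivers export-cleared goods to the carrier; the buyer bears costs from that point.
Seller's account: goods 368923.38 + inland to port 418.83 + export clearance 278.85 = 369621.06
Buyer's account: origin terminal 442.37 + freight 5343.33 + insurance 209.42 + destination terminal 863.36 + duty 8580.10 = 15438.58

Buyer's account: USD 15438.58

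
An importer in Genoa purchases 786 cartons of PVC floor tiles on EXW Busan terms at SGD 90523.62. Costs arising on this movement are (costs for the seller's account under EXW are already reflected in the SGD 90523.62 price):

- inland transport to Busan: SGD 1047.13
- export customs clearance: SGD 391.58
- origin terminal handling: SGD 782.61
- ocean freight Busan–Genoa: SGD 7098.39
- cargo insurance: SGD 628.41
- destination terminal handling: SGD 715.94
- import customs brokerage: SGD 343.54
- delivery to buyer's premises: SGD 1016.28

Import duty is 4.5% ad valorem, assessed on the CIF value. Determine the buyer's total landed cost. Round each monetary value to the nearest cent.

Total landed cost: SGD 107068.73

EXW: the seller makes goods available at their premises; the buyer bears all onward costs.
CIF value = EXW price + inland to port + export clearance + origin terminal + freight + insurance = 90523.62 + 1047.13 + 391.58 + 782.61 + 7098.39 + 628.41 = 100471.74
Import duty = 100471.74 × 4.5% = 4521.23
Buyer bears: inland to port 1047.13 + export clearance 391.58 + origin terminal 782.61 + freight 7098.39 + insurance 628.41 + destination terminal 715.94 + brokerage 343.54 + delivery 1016.28 + duty 4521.23 = 16545.11
Landed cost = invoice 90523.62 + 16545.11 = 107068.73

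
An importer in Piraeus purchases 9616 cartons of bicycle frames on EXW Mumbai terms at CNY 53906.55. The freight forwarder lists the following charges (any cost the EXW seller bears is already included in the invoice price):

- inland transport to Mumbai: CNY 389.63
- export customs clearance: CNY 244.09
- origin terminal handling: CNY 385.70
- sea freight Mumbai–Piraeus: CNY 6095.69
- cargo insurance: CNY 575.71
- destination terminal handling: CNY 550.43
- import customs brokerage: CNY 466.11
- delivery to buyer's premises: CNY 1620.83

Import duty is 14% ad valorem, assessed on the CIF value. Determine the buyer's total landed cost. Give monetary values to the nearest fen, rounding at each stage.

EXW: the seller makes goods available at their premises; the buyer bears all onward costs.
CIF value = EXW price + inland to port + export clearance + origin terminal + freight + insurance = 53906.55 + 389.63 + 244.09 + 385.70 + 6095.69 + 575.71 = 61597.37
Import duty = 61597.37 × 14% = 8623.63
Buyer bears: inland to port 389.63 + export clearance 244.09 + origin terminal 385.70 + freight 6095.69 + insurance 575.71 + destination terminal 550.43 + brokerage 466.11 + delivery 1620.83 + duty 8623.63 = 18951.82
Landed cost = invoice 53906.55 + 18951.82 = 72858.37

Total landed cost: CNY 72858.37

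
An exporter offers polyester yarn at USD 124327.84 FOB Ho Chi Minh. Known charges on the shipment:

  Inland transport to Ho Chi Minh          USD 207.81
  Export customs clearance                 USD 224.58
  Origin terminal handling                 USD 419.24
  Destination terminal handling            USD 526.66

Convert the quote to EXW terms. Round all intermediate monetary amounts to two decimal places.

EXW price: USD 123476.21

Not relevant to the conversion: destination terminal — on the buyer under both terms; not part of either seller's price.
From FOB to EXW, the seller no longer bears: inland to port, export clearance, origin terminal.
EXW price = 124327.84 − 207.81 − 224.58 − 419.24 = 123476.21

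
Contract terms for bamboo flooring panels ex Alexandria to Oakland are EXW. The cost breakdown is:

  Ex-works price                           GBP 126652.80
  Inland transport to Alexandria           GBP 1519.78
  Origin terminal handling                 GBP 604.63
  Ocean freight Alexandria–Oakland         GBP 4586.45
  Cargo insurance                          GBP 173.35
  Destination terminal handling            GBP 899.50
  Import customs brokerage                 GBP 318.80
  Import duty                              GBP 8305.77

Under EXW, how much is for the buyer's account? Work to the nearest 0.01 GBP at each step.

Buyer's account: GBP 16408.28

EXW: the seller makes goods available at their premises; the buyer bears all onward costs.
Seller's account: goods 126652.80 = 126652.80
Buyer's account: inland to port 1519.78 + origin terminal 604.63 + freight 4586.45 + insurance 173.35 + destination terminal 899.50 + brokerage 318.80 + duty 8305.77 = 16408.28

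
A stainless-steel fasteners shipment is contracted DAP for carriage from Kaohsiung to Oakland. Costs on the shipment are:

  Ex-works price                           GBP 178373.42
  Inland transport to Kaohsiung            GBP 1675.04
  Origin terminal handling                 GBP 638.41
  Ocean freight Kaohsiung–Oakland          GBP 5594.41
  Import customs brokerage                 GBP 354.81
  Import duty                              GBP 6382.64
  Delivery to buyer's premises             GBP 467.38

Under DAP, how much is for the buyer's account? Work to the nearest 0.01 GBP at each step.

DAP: the seller bears all costs to the named destination except import duty and clearance.
Seller's account: goods 178373.42 + inland to port 1675.04 + origin terminal 638.41 + freight 5594.41 + delivery 467.38 = 186748.66
Buyer's account: brokerage 354.81 + duty 6382.64 = 6737.45

Buyer's account: GBP 6737.45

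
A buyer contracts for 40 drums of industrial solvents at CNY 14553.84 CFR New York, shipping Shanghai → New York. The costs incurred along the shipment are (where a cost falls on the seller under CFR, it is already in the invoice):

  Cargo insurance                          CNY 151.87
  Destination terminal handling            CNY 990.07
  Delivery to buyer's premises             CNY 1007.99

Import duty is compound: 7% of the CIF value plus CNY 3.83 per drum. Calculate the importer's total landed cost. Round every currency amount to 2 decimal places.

CFR: the seller pays costs through ocean freight to the destination port, but not insurance.
CIF value = CFR price + insurance = 14553.84 + 151.87 = 14705.71
Ad valorem component: 14705.71 × 7% = 1029.40
Specific component: 40 × 3.83 = 153.20
Import duty = 1029.40 + 153.20 = 1182.60
Buyer bears: insurance 151.87 + destination terminal 990.07 + delivery 1007.99 + duty 1182.60 = 3332.53
Landed cost = invoice 14553.84 + 3332.53 = 17886.37

Total landed cost: CNY 17886.37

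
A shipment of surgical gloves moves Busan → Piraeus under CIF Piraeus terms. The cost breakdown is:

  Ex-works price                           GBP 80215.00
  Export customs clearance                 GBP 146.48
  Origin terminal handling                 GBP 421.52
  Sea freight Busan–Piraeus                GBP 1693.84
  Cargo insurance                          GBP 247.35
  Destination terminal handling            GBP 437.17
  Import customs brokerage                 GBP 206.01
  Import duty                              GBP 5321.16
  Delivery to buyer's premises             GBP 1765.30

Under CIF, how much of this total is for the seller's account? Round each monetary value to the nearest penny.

Seller's account: GBP 82724.19

CIF: the seller pays costs through ocean freight and marine insurance to the destination port.
Seller's account: goods 80215.00 + export clearance 146.48 + origin terminal 421.52 + freight 1693.84 + insurance 247.35 = 82724.19
Buyer's account: destination terminal 437.17 + brokerage 206.01 + duty 5321.16 + delivery 1765.30 = 7729.64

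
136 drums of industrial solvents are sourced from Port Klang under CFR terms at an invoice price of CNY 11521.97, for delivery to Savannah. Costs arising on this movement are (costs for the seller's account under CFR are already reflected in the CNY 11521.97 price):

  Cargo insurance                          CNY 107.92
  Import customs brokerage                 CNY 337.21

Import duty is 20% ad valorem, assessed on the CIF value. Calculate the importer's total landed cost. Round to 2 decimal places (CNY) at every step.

CFR: the seller pays costs through ocean freight to the destination port, but not insurance.
CIF value = CFR price + insurance = 11521.97 + 107.92 = 11629.89
Import duty = 11629.89 × 20% = 2325.98
Buyer bears: insurance 107.92 + brokerage 337.21 + duty 2325.98 = 2771.11
Landed cost = invoice 11521.97 + 2771.11 = 14293.08

Total landed cost: CNY 14293.08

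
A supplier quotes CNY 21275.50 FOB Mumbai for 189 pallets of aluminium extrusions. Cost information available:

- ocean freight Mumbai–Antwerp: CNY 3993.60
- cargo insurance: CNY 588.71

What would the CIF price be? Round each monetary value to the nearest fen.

CIF price: CNY 25857.81

From FOB to CIF, the seller additionally bears: freight, insurance.
CIF price = 21275.50 + 3993.60 + 588.71 = 25857.81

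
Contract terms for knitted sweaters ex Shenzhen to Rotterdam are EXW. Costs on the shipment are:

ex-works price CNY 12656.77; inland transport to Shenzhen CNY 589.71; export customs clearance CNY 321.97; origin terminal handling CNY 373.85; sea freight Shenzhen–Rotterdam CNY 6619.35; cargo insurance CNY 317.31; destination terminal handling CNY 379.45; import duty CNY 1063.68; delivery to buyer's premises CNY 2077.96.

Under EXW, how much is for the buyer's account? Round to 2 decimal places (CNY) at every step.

EXW: the seller makes goods available at their premises; the buyer bears all onward costs.
Seller's account: goods 12656.77 = 12656.77
Buyer's account: inland to port 589.71 + export clearance 321.97 + origin terminal 373.85 + freight 6619.35 + insurance 317.31 + destination terminal 379.45 + duty 1063.68 + delivery 2077.96 = 11743.28

Buyer's account: CNY 11743.28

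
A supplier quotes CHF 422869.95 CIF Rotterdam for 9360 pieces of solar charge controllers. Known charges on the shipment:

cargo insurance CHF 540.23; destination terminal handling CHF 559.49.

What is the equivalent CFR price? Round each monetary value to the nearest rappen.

CFR price: CHF 422329.72

Not relevant to the conversion: destination terminal — on the buyer under both terms; not part of either seller's price.
From CIF to CFR, the seller no longer bears: insurance.
CFR price = 422869.95 − 540.23 = 422329.72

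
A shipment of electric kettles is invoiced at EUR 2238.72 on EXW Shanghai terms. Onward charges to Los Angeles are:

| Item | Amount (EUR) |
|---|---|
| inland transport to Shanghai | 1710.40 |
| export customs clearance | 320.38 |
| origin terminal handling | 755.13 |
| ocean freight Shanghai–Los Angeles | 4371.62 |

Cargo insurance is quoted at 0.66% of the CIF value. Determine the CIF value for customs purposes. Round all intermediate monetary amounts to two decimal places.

CIF value: EUR 9458.68

Let C be the CIF value. C = EXW price + pre-shipment costs + freight + 0.66% × C
C − 0.66% × C = 2238.72 + 1710.40 + 320.38 + 755.13 + 4371.62
0.9934 × C = 9396.25
C = 9396.25 / 0.9934 = 9458.68
Insurance premium = 0.66% × 9458.68 = 62.43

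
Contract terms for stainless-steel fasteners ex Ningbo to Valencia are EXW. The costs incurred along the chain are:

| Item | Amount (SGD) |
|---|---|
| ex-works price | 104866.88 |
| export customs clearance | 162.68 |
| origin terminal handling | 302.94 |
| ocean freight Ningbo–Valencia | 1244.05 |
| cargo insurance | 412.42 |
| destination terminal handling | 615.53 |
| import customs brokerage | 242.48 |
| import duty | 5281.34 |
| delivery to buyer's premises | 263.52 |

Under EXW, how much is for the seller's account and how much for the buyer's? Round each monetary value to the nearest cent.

EXW: the seller makes goods available at their premises; the buyer bears all onward costs.
Seller's account: goods 104866.88 = 104866.88
Buyer's account: export clearance 162.68 + origin terminal 302.94 + freight 1244.05 + insurance 412.42 + destination terminal 615.53 + brokerage 242.48 + duty 5281.34 + delivery 263.52 = 8524.96

Seller: SGD 104866.88; buyer: SGD 8524.96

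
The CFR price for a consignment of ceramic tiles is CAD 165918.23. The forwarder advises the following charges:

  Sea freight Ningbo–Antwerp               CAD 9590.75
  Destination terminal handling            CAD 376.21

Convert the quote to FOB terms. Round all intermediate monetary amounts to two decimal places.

Not relevant to the conversion: destination terminal — on the buyer under both terms; not part of either seller's price.
From CFR to FOB, the seller no longer bears: freight.
FOB price = 165918.23 − 9590.75 = 156327.48

FOB price: CAD 156327.48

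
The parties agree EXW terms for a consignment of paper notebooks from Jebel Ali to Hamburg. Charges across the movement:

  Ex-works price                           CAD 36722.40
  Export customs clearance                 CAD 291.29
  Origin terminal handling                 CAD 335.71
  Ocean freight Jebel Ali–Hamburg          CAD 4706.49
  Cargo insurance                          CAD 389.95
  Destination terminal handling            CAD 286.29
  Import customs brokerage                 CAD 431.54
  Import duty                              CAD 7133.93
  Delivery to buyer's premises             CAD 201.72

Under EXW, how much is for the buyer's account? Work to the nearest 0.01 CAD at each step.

Buyer's account: CAD 13776.92

EXW: the seller makes goods available at their premises; the buyer bears all onward costs.
Seller's account: goods 36722.40 = 36722.40
Buyer's account: export clearance 291.29 + origin terminal 335.71 + freight 4706.49 + insurance 389.95 + destination terminal 286.29 + brokerage 431.54 + duty 7133.93 + delivery 201.72 = 13776.92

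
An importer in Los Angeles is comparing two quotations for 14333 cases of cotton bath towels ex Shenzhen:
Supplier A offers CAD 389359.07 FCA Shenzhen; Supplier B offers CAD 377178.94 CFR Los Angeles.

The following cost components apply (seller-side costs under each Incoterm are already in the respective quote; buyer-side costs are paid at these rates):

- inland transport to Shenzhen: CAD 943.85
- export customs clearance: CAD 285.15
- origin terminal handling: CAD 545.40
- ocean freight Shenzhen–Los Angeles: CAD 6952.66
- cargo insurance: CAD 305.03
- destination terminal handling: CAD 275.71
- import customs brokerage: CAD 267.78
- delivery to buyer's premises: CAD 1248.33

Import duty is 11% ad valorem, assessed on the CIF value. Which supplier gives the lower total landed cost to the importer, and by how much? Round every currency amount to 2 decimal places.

Supplier A (FCA):
CIF value = FCA price + origin terminal + freight + insurance = 389359.07 + 545.40 + 6952.66 + 305.03 = 397162.16
Import duty = 397162.16 × 11% = 43687.84
Buyer bears (A): 545.40 + 6952.66 + 305.03 + 275.71 + 267.78 + 1248.33 = 9594.91
Landed cost (A) = invoice 389359.07 + 9594.91 + duty 43687.84 = 442641.82
Supplier B (CFR):
CIF value = CFR price + insurance = 377178.94 + 305.03 = 377483.97
Import duty = 377483.97 × 11% = 41523.24
Buyer bears (B): 305.03 + 275.71 + 267.78 + 1248.33 = 2096.85
Landed cost (B) = invoice 377178.94 + 2096.85 + duty 41523.24 = 420799.03
Difference = |442641.82 − 420799.03| = 21842.79

Supplier B is cheaper by CAD 21842.79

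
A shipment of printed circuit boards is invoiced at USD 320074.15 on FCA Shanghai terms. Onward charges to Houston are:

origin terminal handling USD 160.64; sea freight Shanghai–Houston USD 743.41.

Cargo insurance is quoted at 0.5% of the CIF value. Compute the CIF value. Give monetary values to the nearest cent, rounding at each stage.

Let C be the CIF value. C = FCA price + pre-shipment costs + freight + 0.5% × C
C − 0.5% × C = 320074.15 + 160.64 + 743.41
0.995 × C = 320978.20
C = 320978.20 / 0.995 = 322591.16
Insurance premium = 0.5% × 322591.16 = 1612.96

CIF value: USD 322591.16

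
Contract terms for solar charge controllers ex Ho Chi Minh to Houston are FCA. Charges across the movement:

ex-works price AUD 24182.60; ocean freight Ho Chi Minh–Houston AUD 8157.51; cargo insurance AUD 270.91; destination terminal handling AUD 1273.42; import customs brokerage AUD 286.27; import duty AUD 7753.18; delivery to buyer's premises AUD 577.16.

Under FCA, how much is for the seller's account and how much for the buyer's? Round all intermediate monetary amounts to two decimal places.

FCA: the seller delivers export-cleared goods to the carrier; the buyer bears costs from that point.
Seller's account: goods 24182.60 = 24182.60
Buyer's account: freight 8157.51 + insurance 270.91 + destination terminal 1273.42 + brokerage 286.27 + duty 7753.18 + delivery 577.16 = 18318.45

Seller: AUD 24182.60; buyer: AUD 18318.45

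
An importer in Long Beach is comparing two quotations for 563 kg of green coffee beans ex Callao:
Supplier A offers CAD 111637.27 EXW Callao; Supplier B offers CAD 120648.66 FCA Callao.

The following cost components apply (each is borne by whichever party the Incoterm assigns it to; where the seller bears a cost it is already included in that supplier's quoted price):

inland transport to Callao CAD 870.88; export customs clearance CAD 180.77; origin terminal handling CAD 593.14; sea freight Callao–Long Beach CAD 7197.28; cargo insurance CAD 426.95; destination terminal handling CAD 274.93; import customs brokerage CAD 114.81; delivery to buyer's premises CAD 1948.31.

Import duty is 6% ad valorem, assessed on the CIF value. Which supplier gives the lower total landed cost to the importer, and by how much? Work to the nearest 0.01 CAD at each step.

Supplier A is cheaper by CAD 8437.32

Supplier A (EXW):
CIF value = EXW price + inland to port + export clearance + origin terminal + freight + insurance = 111637.27 + 870.88 + 180.77 + 593.14 + 7197.28 + 426.95 = 120906.29
Import duty = 120906.29 × 6% = 7254.38
Buyer bears (A): 870.88 + 180.77 + 593.14 + 7197.28 + 426.95 + 274.93 + 114.81 + 1948.31 = 11607.07
Landed cost (A) = invoice 111637.27 + 11607.07 + duty 7254.38 = 130498.72
Supplier B (FCA):
CIF value = FCA price + origin terminal + freight + insurance = 120648.66 + 593.14 + 7197.28 + 426.95 = 128866.03
Import duty = 128866.03 × 6% = 7731.96
Buyer bears (B): 593.14 + 7197.28 + 426.95 + 274.93 + 114.81 + 1948.31 = 10555.42
Landed cost (B) = invoice 120648.66 + 10555.42 + duty 7731.96 = 138936.04
Difference = |130498.72 − 138936.04| = 8437.32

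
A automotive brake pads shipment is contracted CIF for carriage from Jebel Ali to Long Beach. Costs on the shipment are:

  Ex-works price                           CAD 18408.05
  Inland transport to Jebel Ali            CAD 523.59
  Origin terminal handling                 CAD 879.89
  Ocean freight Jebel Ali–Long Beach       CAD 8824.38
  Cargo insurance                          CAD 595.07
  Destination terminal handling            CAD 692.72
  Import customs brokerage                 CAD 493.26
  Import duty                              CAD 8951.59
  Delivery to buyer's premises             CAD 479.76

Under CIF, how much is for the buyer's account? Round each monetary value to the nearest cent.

CIF: the seller pays costs through ocean freight and marine insurance to the destination port.
Seller's account: goods 18408.05 + inland to port 523.59 + origin terminal 879.89 + freight 8824.38 + insurance 595.07 = 29230.98
Buyer's account: destination terminal 692.72 + brokerage 493.26 + duty 8951.59 + delivery 479.76 = 10617.33

Buyer's account: CAD 10617.33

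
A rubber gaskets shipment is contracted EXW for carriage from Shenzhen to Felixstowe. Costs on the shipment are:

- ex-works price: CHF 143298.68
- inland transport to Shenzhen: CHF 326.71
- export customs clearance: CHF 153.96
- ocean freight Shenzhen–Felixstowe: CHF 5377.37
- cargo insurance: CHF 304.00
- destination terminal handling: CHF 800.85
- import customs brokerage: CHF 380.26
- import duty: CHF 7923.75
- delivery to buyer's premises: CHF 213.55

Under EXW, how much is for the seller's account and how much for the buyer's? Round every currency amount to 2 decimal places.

Seller: CHF 143298.68; buyer: CHF 15480.45

EXW: the seller makes goods available at their premises; the buyer bears all onward costs.
Seller's account: goods 143298.68 = 143298.68
Buyer's account: inland to port 326.71 + export clearance 153.96 + freight 5377.37 + insurance 304.00 + destination terminal 800.85 + brokerage 380.26 + duty 7923.75 + delivery 213.55 = 15480.45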